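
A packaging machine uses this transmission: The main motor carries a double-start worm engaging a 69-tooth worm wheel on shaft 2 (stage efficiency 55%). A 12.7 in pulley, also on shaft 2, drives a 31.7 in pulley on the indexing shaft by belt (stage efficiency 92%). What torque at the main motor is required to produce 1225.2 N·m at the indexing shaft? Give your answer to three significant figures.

Overall ratio R = 34.5 × 2.4961 = 86.114; overall efficiency η = 0.55 × 0.92 = 0.5060.
Input torque = output torque / (R × η) = 1225.2 / (86.114 × 0.5060) = 28.118 N·m.

28.1 N·m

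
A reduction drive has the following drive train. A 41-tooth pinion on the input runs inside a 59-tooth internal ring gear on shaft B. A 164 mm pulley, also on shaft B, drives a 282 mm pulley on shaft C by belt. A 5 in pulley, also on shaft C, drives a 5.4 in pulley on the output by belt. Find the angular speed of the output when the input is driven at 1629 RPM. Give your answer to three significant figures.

610 RPM

Internal gear: ratio = 59/41 = 1.439, so shaft B turns at 1629 / 1.439 = 1132 RPM.
Belt: ratio = 282/164 = 1.7195, so shaft C turns at 1132 / 1.7195 = 658.34 RPM.
Belt: ratio = 5.4/5 = 1.08, so the output turns at 658.34 / 1.08 = 609.57 RPM.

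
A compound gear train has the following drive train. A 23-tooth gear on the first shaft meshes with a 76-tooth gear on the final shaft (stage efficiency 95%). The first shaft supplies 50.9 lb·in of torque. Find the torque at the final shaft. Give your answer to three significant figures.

160 lb·in

After the gear mesh (76/23): 50.9 × 3.3043 × 0.95 = 159.78 lb·in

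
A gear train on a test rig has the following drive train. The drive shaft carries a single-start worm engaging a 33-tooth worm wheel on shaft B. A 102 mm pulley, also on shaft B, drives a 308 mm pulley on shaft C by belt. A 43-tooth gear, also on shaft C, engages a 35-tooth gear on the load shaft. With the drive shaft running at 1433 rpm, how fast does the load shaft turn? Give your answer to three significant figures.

Worm: ratio = 33/1 = 33, so shaft B turns at 1433 / 33 = 43.424 rpm.
Belt: ratio = 308/102 = 3.0196, so shaft C turns at 43.424 / 3.0196 = 14.381 rpm.
Gear mesh: ratio = 35/43 = 0.81395, so the load shaft turns at 14.381 / 0.81395 = 17.668 rpm.

17.7 rpm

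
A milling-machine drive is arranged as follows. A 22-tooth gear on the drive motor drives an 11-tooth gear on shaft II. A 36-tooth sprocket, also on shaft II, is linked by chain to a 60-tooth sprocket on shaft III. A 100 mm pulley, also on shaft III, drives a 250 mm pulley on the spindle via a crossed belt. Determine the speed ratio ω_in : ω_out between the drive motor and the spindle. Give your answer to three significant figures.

Each stage contributes driven/driver: gear mesh 11/22 = 0.5, chain 60/36 = 1.6667, belt 250/100 = 2.5.
Overall: 0.5 × 1.6667 × 2.5 = 2.0833.

2.08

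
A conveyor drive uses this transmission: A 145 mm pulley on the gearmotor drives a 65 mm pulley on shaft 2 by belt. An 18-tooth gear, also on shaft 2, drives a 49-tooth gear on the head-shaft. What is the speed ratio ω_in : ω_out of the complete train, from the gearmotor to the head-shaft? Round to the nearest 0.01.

Each stage contributes driven/driver: belt 65/145 = 0.44828, gear mesh 49/18 = 2.7222.
Overall: 0.44828 × 2.7222 = 1.2203.

1.22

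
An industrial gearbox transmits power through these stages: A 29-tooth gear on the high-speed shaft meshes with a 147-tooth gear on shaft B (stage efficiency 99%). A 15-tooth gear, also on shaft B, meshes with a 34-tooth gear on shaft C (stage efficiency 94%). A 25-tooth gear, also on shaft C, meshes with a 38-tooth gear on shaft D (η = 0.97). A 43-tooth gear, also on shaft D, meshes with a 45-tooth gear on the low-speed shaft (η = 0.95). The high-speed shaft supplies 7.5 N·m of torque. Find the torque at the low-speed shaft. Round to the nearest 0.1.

117.5 N·m

gear mesh 147/29 = 5.069 → τ = 7.5·5.069·0.99 = 37.637 N·m
gear mesh 34/15 = 2.2667 → τ = 37.637·2.2667·0.94 = 80.192 N·m
gear mesh 38/25 = 1.52 → τ = 80.192·1.52·0.97 = 118.24 N·m
gear mesh 45/43 = 1.0465 → τ = 118.24·1.0465·0.95 = 117.55 N·m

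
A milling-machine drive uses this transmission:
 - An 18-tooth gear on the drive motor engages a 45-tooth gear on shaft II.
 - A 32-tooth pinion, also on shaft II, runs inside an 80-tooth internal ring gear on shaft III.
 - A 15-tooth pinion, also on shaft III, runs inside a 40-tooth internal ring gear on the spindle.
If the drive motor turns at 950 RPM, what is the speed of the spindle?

57 RPM

gear mesh 45/18 = 2.5 → 950/2.5 = 380 RPM
internal gear 80/32 = 2.5 → 380/2.5 = 152 RPM
internal gear 40/15 = 2.6667 → 152/2.6667 = 57 RPM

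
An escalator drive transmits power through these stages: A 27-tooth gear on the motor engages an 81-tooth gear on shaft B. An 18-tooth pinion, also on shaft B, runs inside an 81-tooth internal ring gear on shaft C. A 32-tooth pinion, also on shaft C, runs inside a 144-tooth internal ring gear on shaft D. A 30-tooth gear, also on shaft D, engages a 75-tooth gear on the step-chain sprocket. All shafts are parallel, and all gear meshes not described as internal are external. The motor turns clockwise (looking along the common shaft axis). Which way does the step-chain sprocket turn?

the motor → shaft B: external mesh, 1 reversal → CCW.
shaft B → shaft C: internal mesh, same direction → CCW.
shaft C → shaft D: internal mesh, same direction → CCW.
shaft D → the step-chain sprocket: external mesh, 1 reversal → CW.
2 reversals in total — an even number — so the step-chain sprocket turns the same way as the motor.

clockwise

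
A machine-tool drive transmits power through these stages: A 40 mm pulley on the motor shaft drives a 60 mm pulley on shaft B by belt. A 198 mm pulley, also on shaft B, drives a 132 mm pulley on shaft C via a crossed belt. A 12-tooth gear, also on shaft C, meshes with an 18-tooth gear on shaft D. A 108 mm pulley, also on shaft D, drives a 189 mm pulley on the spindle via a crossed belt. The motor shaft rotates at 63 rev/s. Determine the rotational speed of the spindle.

24 rev/s

the motor shaft → shaft B (belt, 60/40): 63 ÷ 1.5 = 42 rev/s
shaft B → shaft C (belt, 132/198): 42 ÷ 0.66667 = 63 rev/s
shaft C → shaft D (gear mesh, 18/12): 63 ÷ 1.5 = 42 rev/s
shaft D → the spindle (belt, 189/108): 42 ÷ 1.75 = 24 rev/s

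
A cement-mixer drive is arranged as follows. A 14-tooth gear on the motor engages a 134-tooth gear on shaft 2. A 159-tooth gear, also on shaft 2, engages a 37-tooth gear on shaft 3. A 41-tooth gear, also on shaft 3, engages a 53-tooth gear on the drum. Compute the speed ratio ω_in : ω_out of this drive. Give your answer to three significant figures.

2.88

Each stage contributes driven/driver: gear mesh 134/14 = 9.5714, gear mesh 37/159 = 0.2327, gear mesh 53/41 = 1.2927.
Overall: 9.5714 × 0.2327 × 1.2927 = 2.8792.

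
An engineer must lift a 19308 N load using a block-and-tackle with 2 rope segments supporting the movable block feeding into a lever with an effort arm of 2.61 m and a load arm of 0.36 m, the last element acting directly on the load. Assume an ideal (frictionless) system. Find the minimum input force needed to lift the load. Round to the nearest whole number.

Block-and-tackle MA = number of supporting rope parts = 2.
Lever MA = effort arm / load arm = 2.61/0.36 = 7.25.
Combined ideal MA = 2 × 7.25 = 14.5.
Effort = load / MA = 19308 / 14.5 = 1331.6 N.

1332 N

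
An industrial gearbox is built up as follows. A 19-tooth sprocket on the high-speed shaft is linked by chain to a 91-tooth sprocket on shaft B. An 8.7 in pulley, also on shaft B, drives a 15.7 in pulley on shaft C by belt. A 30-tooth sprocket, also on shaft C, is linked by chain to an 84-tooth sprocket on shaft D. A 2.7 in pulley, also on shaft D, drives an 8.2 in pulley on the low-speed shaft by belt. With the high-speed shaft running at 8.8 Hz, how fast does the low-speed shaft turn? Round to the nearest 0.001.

the high-speed shaft → shaft B (chain, 91/19): 8.8 ÷ 4.7895 = 1.8374 Hz
shaft B → shaft C (belt, 15.7/8.7): 1.8374 ÷ 1.8046 = 1.0182 Hz
shaft C → shaft D (chain, 84/30): 1.0182 ÷ 2.8 = 0.36363 Hz
shaft D → the low-speed shaft (belt, 8.2/2.7): 0.36363 ÷ 3.037 = 0.11973 Hz

0.120 Hz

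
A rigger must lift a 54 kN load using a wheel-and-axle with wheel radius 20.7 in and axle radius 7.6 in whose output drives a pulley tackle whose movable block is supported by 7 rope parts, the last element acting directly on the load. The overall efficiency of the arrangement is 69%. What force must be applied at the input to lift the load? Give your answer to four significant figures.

4.105 kN

Wheel-and-axle MA = R/r = 20.7/7.6 = 2.7237.
Block-and-tackle MA = number of supporting rope parts = 7.
Combined ideal MA = 2.7237 × 7 = 19.066.
Actual MA = 19.066 × 0.69 = 13.155.
Effort = load / actual MA = 54 / 13.155 = 4.1048 kN.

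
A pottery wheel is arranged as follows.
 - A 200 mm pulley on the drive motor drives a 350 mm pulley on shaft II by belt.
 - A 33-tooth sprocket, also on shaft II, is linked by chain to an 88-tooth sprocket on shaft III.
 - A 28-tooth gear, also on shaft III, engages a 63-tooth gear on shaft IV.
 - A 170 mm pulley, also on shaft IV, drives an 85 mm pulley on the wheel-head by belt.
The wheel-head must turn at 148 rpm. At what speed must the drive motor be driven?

Overall ratio R = 1.75 × 2.6667 × 2.25 × 0.5 = 5.25.
Required input speed = output speed × R = 148 × 5.25 = 777 rpm.

777 rpm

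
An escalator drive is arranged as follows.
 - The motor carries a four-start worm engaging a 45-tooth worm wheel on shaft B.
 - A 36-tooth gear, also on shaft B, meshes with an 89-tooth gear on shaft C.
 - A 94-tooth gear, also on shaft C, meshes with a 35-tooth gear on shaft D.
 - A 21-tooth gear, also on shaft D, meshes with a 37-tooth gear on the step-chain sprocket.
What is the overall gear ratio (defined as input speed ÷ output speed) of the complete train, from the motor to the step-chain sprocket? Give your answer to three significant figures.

18.2

Each stage contributes driven/driver: worm 45/4 = 11.25, gear mesh 89/36 = 2.4722, gear mesh 35/94 = 0.37234, gear mesh 37/21 = 1.7619.
Overall: 11.25 × 2.4722 × 0.37234 × 1.7619 = 18.246.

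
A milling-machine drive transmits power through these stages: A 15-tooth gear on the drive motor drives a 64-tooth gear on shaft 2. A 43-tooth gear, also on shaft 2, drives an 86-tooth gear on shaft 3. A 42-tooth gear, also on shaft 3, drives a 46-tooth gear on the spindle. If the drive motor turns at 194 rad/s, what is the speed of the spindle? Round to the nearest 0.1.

Gear mesh: ratio = 64/15 = 4.2667, so shaft 2 turns at 194 / 4.2667 = 45.469 rad/s.
Gear mesh: ratio = 86/43 = 2, so shaft 3 turns at 45.469 / 2 = 22.734 rad/s.
Gear mesh: ratio = 46/42 = 1.0952, so the spindle turns at 22.734 / 1.0952 = 20.757 rad/s.

20.8 rad/s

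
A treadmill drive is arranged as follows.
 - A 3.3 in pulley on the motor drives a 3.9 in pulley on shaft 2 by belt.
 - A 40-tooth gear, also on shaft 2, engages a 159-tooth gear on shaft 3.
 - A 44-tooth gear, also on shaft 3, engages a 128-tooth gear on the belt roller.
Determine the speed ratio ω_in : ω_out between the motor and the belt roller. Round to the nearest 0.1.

Each stage contributes driven/driver: belt 3.9/3.3 = 1.1818, gear mesh 159/40 = 3.975, gear mesh 128/44 = 2.9091.
Overall: 1.1818 × 3.975 × 2.9091 = 13.666.

13.7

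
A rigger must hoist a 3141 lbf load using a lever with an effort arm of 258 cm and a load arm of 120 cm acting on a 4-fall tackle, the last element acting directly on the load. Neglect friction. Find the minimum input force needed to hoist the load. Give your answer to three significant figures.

365 lbf

Lever MA = effort arm / load arm = 258/120 = 2.15.
Block-and-tackle MA = number of supporting rope parts = 4.
Combined ideal MA = 2.15 × 4 = 8.6.
Effort = load / MA = 3141 / 8.6 = 365.23 lbf.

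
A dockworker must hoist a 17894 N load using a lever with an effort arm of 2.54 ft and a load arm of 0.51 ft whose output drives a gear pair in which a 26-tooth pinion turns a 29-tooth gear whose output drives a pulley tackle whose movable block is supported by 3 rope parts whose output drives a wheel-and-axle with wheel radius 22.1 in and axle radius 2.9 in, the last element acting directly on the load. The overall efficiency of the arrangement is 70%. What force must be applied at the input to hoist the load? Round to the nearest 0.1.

201.3 N

Lever MA = effort arm / load arm = 2.54/0.51 = 4.9804.
Gear pair MA = 29/26 = 1.1154.
Block-and-tackle MA = number of supporting rope parts = 3.
Wheel-and-axle MA = R/r = 22.1/2.9 = 7.6207.
Combined ideal MA = 4.9804 × 1.1154 × 3 × 7.6207 = 127.
Actual MA = 127 × 0.70 = 88.9.
Effort = load / actual MA = 17894 / 88.9 = 201.28 N.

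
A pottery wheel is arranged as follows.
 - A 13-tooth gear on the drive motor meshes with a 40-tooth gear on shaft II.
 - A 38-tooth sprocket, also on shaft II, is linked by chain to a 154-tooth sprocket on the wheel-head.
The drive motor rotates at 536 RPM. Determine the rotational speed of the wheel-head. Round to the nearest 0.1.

43.0 RPM

Gear mesh: ratio = 40/13 = 3.0769, so shaft II turns at 536 / 3.0769 = 174.2 RPM.
Chain: ratio = 154/38 = 4.0526, so the wheel-head turns at 174.2 / 4.0526 = 42.984 RPM.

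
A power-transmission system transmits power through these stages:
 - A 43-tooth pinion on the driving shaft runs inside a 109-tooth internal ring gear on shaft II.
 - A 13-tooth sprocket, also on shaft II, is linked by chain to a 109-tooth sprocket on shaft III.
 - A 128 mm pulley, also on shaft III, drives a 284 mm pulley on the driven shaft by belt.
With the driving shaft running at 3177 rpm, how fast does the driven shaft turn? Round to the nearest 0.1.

the driving shaft → shaft II (internal gear, 109/43): 3177 ÷ 2.5349 = 1253.3 rpm
shaft II → shaft III (chain, 109/13): 1253.3 ÷ 8.3846 = 149.48 rpm
shaft III → the driven shaft (belt, 284/128): 149.48 ÷ 2.2188 = 67.37 rpm

67.4 rpm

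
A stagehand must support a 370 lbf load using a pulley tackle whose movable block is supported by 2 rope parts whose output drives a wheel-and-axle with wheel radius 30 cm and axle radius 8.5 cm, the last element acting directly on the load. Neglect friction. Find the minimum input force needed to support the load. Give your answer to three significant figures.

52.4 lbf

Block-and-tackle MA = number of supporting rope parts = 2.
Wheel-and-axle MA = R/r = 30/8.5 = 3.5294.
Combined ideal MA = 2 × 3.5294 = 7.0588.
Effort = load / MA = 370 / 7.0588 = 52.417 lbf.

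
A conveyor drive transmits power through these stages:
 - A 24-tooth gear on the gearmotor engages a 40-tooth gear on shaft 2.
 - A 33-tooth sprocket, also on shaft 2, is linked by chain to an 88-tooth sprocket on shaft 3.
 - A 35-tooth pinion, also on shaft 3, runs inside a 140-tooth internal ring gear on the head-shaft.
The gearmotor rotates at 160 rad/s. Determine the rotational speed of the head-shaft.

9 rad/s

gear mesh 40/24 = 1.6667 → 160/1.6667 = 96 rad/s
chain 88/33 = 2.6667 → 96/2.6667 = 36 rad/s
internal gear 140/35 = 4 → 36/4 = 9 rad/s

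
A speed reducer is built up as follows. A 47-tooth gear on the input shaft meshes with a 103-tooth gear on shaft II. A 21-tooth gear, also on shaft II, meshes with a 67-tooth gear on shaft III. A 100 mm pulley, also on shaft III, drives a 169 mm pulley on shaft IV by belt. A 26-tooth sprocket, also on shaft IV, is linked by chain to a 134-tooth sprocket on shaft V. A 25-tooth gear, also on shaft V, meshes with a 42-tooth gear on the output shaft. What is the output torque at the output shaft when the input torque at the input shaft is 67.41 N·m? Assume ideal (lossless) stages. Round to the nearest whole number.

Gear mesh: ratio = 103/47 = 2.1915; torque at shaft II = 67.41 × 2.1915 = 147.73 N·m.
Gear mesh: ratio = 67/21 = 3.1905; torque at shaft III = 147.73 × 3.1905 = 471.32 N·m.
Belt: ratio = 169/100 = 1.69; torque at shaft IV = 471.32 × 1.69 = 796.54 N·m.
Chain: ratio = 134/26 = 5.1538; torque at shaft V = 796.54 × 5.1538 = 4105.2 N·m.
Gear mesh: ratio = 42/25 = 1.68; torque at the output shaft = 4105.2 × 1.68 = 6896.8 N·m.

6897 N·m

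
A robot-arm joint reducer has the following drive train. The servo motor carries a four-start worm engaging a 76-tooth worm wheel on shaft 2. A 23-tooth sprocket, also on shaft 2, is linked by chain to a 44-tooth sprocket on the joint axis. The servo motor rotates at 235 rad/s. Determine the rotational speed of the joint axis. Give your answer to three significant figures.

6.47 rad/s

Worm: ratio = 76/4 = 19, so shaft 2 turns at 235 / 19 = 12.368 rad/s.
Chain: ratio = 44/23 = 1.913, so the joint axis turns at 12.368 / 1.913 = 6.4653 rad/s.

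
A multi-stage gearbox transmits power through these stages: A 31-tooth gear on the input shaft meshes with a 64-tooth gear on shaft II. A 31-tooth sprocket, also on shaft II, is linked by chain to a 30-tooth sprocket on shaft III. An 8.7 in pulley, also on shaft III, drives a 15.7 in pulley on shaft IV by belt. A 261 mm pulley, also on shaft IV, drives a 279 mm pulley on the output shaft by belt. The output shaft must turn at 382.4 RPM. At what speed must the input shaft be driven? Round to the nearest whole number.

1474 RPM

Overall ratio R = 2.0645 × 0.96774 × 1.8046 × 1.069 = 3.8541.
Required input speed = output speed × R = 382.4 × 3.8541 = 1473.8 RPM.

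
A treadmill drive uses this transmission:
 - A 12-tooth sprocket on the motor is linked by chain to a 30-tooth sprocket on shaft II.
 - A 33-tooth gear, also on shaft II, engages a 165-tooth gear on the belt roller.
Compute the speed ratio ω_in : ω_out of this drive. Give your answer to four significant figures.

12.50

Each stage contributes driven/driver: chain 30/12 = 2.5, gear mesh 165/33 = 5.
Overall: 2.5 × 5 = 12.5.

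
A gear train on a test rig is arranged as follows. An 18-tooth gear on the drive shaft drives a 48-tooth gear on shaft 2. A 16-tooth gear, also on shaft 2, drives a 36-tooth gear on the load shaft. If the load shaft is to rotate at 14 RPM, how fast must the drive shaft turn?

Overall ratio R = 2.6667 × 2.25 = 6.
Required input speed = output speed × R = 14 × 6 = 84 RPM.

84 RPM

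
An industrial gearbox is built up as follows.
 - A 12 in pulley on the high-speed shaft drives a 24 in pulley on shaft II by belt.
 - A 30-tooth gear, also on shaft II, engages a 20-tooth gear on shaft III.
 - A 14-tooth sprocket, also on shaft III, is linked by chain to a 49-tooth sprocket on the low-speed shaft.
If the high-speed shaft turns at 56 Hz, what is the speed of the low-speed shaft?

12 Hz

belt 24/12 = 2 → 56/2 = 28 Hz
gear mesh 20/30 = 0.66667 → 28/0.66667 = 42 Hz
chain 49/14 = 3.5 → 42/3.5 = 12 Hz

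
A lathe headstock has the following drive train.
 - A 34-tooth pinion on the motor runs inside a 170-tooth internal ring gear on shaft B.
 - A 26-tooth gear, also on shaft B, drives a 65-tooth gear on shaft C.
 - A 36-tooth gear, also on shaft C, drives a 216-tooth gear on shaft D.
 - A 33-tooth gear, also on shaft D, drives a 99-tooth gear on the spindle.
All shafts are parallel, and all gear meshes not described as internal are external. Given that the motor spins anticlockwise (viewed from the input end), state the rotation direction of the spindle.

the motor → shaft B: internal mesh, same direction → CCW.
shaft B → shaft C: external mesh, 1 reversal → CW.
shaft C → shaft D: external mesh, 1 reversal → CCW.
shaft D → the spindle: external mesh, 1 reversal → CW.
3 reversals in total — an odd number — so the spindle turns opposite to the motor.

clockwise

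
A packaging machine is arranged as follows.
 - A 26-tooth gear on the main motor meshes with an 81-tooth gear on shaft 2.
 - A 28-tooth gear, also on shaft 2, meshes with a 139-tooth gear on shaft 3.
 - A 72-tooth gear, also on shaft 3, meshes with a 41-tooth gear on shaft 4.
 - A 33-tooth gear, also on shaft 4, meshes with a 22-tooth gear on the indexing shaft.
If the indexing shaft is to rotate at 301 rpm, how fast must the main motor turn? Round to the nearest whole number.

1767 rpm

Overall ratio R = 3.1154 × 4.9643 × 0.56944 × 0.66667 = 5.8712.
Required input speed = output speed × R = 301 × 5.8712 = 1767.2 rpm.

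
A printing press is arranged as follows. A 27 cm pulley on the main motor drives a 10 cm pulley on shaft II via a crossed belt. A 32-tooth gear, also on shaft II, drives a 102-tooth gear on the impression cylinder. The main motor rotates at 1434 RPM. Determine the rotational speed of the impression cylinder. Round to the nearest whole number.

1215 RPM

belt 10/27 = 0.37037 → 1434/0.37037 = 3871.8 RPM
gear mesh 102/32 = 3.1875 → 3871.8/3.1875 = 1214.7 RPM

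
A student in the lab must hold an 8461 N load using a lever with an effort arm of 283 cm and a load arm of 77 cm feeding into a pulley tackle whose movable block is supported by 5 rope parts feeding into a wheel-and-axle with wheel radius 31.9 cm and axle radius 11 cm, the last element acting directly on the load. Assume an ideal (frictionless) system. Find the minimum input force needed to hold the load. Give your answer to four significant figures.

Lever MA = effort arm / load arm = 283/77 = 3.6753.
Block-and-tackle MA = number of supporting rope parts = 5.
Wheel-and-axle MA = R/r = 31.9/11 = 2.9.
Combined ideal MA = 3.6753 × 5 × 2.9 = 53.292.
Effort = load / MA = 8461 / 53.292 = 158.77 N.

158.8 N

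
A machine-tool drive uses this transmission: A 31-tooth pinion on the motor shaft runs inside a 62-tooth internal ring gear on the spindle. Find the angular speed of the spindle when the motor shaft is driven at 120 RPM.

the motor shaft → the spindle (internal gear, 62/31): 120 ÷ 2 = 60 RPM

60 RPM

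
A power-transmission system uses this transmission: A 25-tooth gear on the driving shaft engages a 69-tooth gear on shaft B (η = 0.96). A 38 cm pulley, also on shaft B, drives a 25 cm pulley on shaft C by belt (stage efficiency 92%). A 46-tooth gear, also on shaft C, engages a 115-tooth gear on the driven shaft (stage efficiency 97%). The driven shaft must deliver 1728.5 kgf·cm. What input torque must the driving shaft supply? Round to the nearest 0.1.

Overall ratio R = 2.76 × 0.65789 × 2.5 = 4.5395; overall efficiency η = 0.96 × 0.92 × 0.97 = 0.8567.
Input torque = output torque / (R × η) = 1728.5 / (4.5395 × 0.8567) = 444.46 kgf·cm.

444.5 kgf·cm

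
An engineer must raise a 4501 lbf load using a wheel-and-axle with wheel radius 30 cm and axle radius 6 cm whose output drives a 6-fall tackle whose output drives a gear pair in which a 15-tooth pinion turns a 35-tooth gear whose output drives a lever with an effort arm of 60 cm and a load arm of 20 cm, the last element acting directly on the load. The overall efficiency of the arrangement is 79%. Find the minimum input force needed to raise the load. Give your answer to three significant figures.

Wheel-and-axle MA = R/r = 30/6 = 5.
Block-and-tackle MA = number of supporting rope parts = 6.
Gear pair MA = 35/15 = 2.3333.
Lever MA = effort arm / load arm = 60/20 = 3.
Combined ideal MA = 5 × 6 × 2.3333 × 3 = 210.
Actual MA = 210 × 0.79 = 165.9.
Effort = load / actual MA = 4501 / 165.9 = 27.131 lbf.

27.1 lbf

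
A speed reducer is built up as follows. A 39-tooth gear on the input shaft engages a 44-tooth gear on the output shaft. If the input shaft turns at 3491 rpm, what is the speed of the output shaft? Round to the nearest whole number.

3094 rpm

Gear mesh: ratio = 44/39 = 1.1282, so the output shaft turns at 3491 / 1.1282 = 3094.3 rpm.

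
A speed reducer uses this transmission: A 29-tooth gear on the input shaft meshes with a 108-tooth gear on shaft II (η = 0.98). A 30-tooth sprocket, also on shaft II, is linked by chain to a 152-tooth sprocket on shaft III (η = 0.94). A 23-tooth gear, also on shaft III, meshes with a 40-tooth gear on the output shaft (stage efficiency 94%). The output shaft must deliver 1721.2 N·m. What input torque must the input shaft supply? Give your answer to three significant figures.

Overall ratio R = 3.7241 × 5.0667 × 1.7391 = 32.816; overall efficiency η = 0.98 × 0.94 × 0.94 = 0.8659.
Input torque = output torque / (R × η) = 1721.2 / (32.816 × 0.8659) = 60.572 N·m.

60.6 N·m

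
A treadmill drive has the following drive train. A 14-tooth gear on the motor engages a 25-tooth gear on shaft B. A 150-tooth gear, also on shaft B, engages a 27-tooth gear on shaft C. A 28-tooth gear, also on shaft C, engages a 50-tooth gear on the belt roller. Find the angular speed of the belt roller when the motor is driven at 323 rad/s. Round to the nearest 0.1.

gear mesh 25/14 = 1.7857 → 323/1.7857 = 180.88 rad/s
gear mesh 27/150 = 0.18 → 180.88/0.18 = 1004.9 rad/s
gear mesh 50/28 = 1.7857 → 1004.9/1.7857 = 562.74 rad/s

562.7 rad/s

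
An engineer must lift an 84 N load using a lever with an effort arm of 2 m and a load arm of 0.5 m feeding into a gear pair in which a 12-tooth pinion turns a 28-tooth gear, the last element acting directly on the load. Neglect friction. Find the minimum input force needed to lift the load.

Lever MA = effort arm / load arm = 2/0.5 = 4.
Gear pair MA = 28/12 = 2.3333.
Combined ideal MA = 4 × 2.3333 = 9.3333.
Effort = load / MA = 84 / 9.3333 = 9 N.

9 N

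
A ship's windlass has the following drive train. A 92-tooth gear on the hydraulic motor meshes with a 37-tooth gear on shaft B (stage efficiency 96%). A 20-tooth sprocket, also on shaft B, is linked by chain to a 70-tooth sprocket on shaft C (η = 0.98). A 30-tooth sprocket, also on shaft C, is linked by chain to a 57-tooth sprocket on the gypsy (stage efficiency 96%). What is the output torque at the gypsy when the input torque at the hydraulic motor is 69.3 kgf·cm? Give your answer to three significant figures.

167 kgf·cm

After the gear mesh (37/92): 69.3 × 0.40217 × 0.96 = 26.756 kgf·cm
After the chain (70/20): 26.756 × 3.5 × 0.98 = 91.772 kgf·cm
After the chain (57/30): 91.772 × 1.9 × 0.96 = 167.39 kgf·cm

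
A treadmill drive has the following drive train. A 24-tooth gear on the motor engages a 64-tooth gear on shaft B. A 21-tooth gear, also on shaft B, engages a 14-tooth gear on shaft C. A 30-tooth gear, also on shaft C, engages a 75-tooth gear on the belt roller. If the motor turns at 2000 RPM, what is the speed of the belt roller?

450 RPM

the motor → shaft B (gear mesh, 64/24): 2000 ÷ 2.6667 = 750 RPM
shaft B → shaft C (gear mesh, 14/21): 750 ÷ 0.66667 = 1125 RPM
shaft C → the belt roller (gear mesh, 75/30): 1125 ÷ 2.5 = 450 RPM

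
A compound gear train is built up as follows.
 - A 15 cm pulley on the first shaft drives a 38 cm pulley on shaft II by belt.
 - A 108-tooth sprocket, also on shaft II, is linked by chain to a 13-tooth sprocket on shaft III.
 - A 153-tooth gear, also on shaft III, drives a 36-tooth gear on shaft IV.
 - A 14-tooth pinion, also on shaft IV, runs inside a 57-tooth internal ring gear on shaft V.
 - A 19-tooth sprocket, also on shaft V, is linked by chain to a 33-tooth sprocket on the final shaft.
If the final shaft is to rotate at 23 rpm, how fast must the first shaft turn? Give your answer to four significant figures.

Overall ratio R = 2.5333 × 0.12037 × 0.23529 × 4.0714 × 1.7368 = 0.50738.
Required input speed = output speed × R = 23 × 0.50738 = 11.67 rpm.

11.67 rpm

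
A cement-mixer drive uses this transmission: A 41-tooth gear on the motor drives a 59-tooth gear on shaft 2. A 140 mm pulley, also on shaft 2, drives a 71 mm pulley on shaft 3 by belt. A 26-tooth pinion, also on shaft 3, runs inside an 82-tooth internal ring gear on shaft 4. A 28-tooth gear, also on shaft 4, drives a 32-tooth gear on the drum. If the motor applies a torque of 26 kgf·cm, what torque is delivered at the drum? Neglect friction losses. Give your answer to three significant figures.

gear mesh 59/41 = 1.439 → τ = 26·1.439 = 37.415 kgf·cm
belt 71/140 = 0.50714 → τ = 37.415·0.50714 = 18.975 kgf·cm
internal gear 82/26 = 3.1538 → τ = 18.975·3.1538 = 59.843 kgf·cm
gear mesh 32/28 = 1.1429 → τ = 59.843·1.1429 = 68.392 kgf·cm

68.4 kgf·cm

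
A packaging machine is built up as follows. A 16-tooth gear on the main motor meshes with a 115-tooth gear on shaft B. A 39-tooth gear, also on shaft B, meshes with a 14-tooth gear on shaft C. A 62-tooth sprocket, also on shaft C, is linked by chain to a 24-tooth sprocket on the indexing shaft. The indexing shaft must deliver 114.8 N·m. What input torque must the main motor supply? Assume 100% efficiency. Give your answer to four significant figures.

Overall ratio R = 7.1875 × 0.35897 × 0.3871 = 0.99876.
Input torque = output torque / R = 114.8 / 0.99876 = 114.94 N·m.

114.9 N·m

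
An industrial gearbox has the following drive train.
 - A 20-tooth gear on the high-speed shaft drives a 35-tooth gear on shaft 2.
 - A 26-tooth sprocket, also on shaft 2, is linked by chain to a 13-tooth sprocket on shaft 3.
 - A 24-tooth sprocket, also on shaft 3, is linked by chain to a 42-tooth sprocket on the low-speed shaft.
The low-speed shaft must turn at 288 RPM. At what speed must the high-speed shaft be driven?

Overall ratio R = 1.75 × 0.5 × 1.75 = 1.5312.
Required input speed = output speed × R = 288 × 1.5312 = 441 RPM.

441 RPM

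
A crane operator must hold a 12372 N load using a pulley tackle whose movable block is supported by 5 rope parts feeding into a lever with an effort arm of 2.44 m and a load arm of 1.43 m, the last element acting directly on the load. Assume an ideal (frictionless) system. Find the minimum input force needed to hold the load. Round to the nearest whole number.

1450 N

Block-and-tackle MA = number of supporting rope parts = 5.
Lever MA = effort arm / load arm = 2.44/1.43 = 1.7063.
Combined ideal MA = 5 × 1.7063 = 8.5315.
Effort = load / MA = 12372 / 8.5315 = 1450.2 N.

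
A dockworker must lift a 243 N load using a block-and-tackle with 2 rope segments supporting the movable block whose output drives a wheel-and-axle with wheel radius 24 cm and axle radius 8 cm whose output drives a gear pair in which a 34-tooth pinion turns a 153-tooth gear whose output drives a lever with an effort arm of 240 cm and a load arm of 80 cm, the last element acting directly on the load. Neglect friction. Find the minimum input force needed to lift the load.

Block-and-tackle MA = number of supporting rope parts = 2.
Wheel-and-axle MA = R/r = 24/8 = 3.
Gear pair MA = 153/34 = 4.5.
Lever MA = effort arm / load arm = 240/80 = 3.
Combined ideal MA = 2 × 3 × 4.5 × 3 = 81.
Effort = load / MA = 243 / 81 = 3 N.

3 N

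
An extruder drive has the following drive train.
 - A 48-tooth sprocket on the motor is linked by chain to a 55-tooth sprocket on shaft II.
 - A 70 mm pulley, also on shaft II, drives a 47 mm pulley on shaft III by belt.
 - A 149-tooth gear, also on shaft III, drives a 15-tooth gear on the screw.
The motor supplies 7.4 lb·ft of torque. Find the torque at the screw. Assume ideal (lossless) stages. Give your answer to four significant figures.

chain 55/48 = 1.1458 → τ = 7.4·1.1458 = 8.4792 lb·ft
belt 47/70 = 0.67143 → τ = 8.4792·0.67143 = 5.6932 lb·ft
gear mesh 15/149 = 0.10067 → τ = 5.6932·0.10067 = 0.57314 lb·ft

0.5731 lb·ft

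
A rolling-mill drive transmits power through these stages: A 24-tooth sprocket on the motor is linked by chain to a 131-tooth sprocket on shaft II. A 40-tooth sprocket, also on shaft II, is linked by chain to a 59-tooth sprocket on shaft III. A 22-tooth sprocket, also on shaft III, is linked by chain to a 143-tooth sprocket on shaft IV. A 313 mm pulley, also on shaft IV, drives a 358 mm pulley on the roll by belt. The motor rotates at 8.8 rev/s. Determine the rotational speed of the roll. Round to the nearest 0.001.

0.147 rev/s

Chain: ratio = 131/24 = 5.4583, so shaft II turns at 8.8 / 5.4583 = 1.6122 rev/s.
Chain: ratio = 59/40 = 1.475, so shaft III turns at 1.6122 / 1.475 = 1.093 rev/s.
Chain: ratio = 143/22 = 6.5, so shaft IV turns at 1.093 / 6.5 = 0.16816 rev/s.
Belt: ratio = 358/313 = 1.1438, so the roll turns at 0.16816 / 1.1438 = 0.14702 rev/s.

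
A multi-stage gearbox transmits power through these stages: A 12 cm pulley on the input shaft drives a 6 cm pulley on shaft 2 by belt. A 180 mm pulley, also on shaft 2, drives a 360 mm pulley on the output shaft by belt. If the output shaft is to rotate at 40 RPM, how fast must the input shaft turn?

Overall ratio R = 0.5 × 2 = 1.
Required input speed = output speed × R = 40 × 1 = 40 RPM.

40 RPM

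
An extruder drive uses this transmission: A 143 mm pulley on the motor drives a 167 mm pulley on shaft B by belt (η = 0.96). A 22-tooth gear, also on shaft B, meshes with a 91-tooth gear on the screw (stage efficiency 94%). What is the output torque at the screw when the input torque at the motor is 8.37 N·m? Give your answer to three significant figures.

36.5 N·m

belt 167/143 = 1.1678 → τ = 8.37·1.1678·0.96 = 9.3838 N·m
gear mesh 91/22 = 4.1364 → τ = 9.3838·4.1364·0.94 = 36.486 N·m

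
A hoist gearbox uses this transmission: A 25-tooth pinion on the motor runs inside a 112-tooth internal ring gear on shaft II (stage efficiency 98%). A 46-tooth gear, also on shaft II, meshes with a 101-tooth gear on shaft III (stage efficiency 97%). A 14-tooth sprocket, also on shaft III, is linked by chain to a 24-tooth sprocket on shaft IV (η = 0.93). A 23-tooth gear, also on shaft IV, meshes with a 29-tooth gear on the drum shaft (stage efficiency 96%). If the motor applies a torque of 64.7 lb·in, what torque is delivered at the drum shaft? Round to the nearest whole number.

After the internal gear (112/25): 64.7 × 4.48 × 0.98 = 284.06 lb·in
After the gear mesh (101/46): 284.06 × 2.1957 × 0.97 = 604.98 lb·in
After the chain (24/14): 604.98 × 1.7143 × 0.93 = 964.52 lb·in
After the gear mesh (29/23): 964.52 × 1.2609 × 0.96 = 1167.5 lb·in

1167 lb·in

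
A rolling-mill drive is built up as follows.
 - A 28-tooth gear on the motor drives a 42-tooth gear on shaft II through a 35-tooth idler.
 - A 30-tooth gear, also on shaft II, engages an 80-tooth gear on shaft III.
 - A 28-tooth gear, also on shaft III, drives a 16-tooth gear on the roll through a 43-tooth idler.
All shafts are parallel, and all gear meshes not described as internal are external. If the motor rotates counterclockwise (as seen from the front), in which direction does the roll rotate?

the motor → shaft II: driver → idler → driven is 2 external meshes, 2 reversals → CCW.
shaft II → shaft III: external mesh, 1 reversal → CW.
shaft III → the roll: driver → idler → driven is 2 external meshes, 2 reversals → CW.
5 reversals in total — an odd number — so the roll turns opposite to the motor.

clockwise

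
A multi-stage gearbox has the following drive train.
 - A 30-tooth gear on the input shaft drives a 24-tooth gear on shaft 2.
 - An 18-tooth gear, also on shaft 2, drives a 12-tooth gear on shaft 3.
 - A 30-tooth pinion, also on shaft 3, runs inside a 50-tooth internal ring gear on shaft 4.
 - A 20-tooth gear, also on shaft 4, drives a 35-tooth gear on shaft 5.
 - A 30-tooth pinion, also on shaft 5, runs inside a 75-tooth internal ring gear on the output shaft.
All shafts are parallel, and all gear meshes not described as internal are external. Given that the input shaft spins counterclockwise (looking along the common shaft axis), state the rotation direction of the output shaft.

the input shaft → shaft 2: external mesh, 1 reversal → CW.
shaft 2 → shaft 3: external mesh, 1 reversal → CCW.
shaft 3 → shaft 4: internal mesh, same direction → CCW.
shaft 4 → shaft 5: external mesh, 1 reversal → CW.
shaft 5 → the output shaft: internal mesh, same direction → CW.
3 reversals in total — an odd number — so the output shaft turns opposite to the input shaft.

clockwise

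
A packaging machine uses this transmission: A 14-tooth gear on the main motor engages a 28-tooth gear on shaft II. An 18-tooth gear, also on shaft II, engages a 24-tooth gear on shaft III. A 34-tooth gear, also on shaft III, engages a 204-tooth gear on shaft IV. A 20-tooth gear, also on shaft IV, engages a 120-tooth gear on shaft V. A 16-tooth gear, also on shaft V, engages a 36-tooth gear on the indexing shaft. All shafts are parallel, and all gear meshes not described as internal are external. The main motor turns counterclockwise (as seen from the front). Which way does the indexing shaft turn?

clockwise

the main motor → shaft II: external mesh, 1 reversal → CW.
shaft II → shaft III: external mesh, 1 reversal → CCW.
shaft III → shaft IV: external mesh, 1 reversal → CW.
shaft IV → shaft V: external mesh, 1 reversal → CCW.
shaft V → the indexing shaft: external mesh, 1 reversal → CW.
5 reversals in total — an odd number — so the indexing shaft turns opposite to the main motor.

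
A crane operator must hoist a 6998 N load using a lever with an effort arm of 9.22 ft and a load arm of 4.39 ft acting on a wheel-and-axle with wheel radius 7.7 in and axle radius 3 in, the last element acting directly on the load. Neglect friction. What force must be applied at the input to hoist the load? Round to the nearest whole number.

1298 N

Lever MA = effort arm / load arm = 9.22/4.39 = 2.1002.
Wheel-and-axle MA = R/r = 7.7/3 = 2.5667.
Combined ideal MA = 2.1002 × 2.5667 = 5.3906.
Effort = load / MA = 6998 / 5.3906 = 1298.2 N.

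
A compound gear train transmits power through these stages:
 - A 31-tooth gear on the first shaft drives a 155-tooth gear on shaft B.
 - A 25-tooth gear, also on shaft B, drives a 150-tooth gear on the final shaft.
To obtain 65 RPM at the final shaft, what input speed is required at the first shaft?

Overall ratio R = 5 × 6 = 30.
Required input speed = output speed × R = 65 × 30 = 1950 RPM.

1950 RPM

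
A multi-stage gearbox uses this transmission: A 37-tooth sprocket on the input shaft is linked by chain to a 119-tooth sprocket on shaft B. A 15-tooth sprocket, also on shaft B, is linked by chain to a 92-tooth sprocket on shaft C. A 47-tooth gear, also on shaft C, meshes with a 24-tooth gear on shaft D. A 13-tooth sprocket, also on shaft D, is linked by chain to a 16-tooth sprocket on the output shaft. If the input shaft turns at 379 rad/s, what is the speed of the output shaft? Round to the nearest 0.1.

chain 119/37 = 3.2162 → 379/3.2162 = 117.84 rad/s
chain 92/15 = 6.1333 → 117.84/6.1333 = 19.213 rad/s
gear mesh 24/47 = 0.51064 → 19.213/0.51064 = 37.626 rad/s
chain 16/13 = 1.2308 → 37.626/1.2308 = 30.571 rad/s

30.6 rad/s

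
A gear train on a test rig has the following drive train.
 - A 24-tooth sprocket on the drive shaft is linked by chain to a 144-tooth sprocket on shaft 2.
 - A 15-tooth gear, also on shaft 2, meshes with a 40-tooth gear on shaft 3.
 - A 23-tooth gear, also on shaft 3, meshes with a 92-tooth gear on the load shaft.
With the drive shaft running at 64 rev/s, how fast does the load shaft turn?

chain 144/24 = 6 → 64/6 = 10.667 rev/s
gear mesh 40/15 = 2.6667 → 10.667/2.6667 = 4 rev/s
gear mesh 92/23 = 4 → 4/4 = 1 rev/s

1 rev/s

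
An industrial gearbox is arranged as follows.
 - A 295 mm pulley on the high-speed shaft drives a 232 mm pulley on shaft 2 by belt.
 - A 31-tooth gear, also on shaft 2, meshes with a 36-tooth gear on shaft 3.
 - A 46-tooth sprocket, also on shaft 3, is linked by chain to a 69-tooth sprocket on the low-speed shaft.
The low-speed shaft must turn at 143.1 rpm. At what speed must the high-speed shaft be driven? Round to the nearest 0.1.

196.0 rpm

Overall ratio R = 0.78644 × 1.1613 × 1.5 = 1.3699.
Required input speed = output speed × R = 143.1 × 1.3699 = 196.04 rpm.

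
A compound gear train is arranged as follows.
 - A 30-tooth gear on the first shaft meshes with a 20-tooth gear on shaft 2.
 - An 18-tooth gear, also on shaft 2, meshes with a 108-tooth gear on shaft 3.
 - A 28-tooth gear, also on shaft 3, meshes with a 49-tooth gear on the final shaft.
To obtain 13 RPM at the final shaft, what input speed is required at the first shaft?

91 RPM

Overall ratio R = 0.66667 × 6 × 1.75 = 7.
Required input speed = output speed × R = 13 × 7 = 91 RPM.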